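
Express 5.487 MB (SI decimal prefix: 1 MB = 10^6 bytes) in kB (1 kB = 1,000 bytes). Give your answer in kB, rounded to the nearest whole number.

5,487 kB

5.487 MB × 1,000,000 bytes/MB = 5,487,000 bytes
1 kB = 10^3 bytes = 1,000 bytes
5,487,000 / 1,000 = 5,487 kB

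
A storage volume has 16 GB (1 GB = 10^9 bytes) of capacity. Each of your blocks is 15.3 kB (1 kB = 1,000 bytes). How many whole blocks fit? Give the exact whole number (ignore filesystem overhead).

1,045,751

Capacity: 16 GB = 16,000,000,000 bytes
Per item: 15.3 kB = 15,300 bytes
⌊16,000,000,000 / 15,300⌋ = 1,045,751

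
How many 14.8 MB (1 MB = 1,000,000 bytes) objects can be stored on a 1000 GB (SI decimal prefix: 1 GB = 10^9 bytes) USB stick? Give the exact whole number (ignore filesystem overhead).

67,567

Capacity: 1000 GB = 1,000,000,000,000 bytes
Per item: 14.8 MB = 14,800,000 bytes
⌊1,000,000,000,000 / 14,800,000⌋ = 67,567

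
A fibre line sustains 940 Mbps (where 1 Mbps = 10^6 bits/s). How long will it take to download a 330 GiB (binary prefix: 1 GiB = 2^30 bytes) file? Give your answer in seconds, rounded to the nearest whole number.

3,016 seconds

330 GiB = 354,334,801,920 bytes = 2,834,678,415,360 bits
940 Mbps = 940,000,000 bits/s
time = 2,834,678,415,360 / 940,000,000 = 3,016 s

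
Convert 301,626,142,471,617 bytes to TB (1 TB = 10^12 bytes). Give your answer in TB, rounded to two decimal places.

301.63 TB

301,626,142,471,617 bytes given.
1 TB = 1,000,000,000,000 bytes
301,626,142,471,617 / 1,000,000,000,000 = 301.63 TB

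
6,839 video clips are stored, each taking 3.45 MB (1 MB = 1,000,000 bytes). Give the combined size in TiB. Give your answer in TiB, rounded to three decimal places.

0.021 TiB

Total = 6,839 × 3.45 MB = 23594.55 MB
= 23594.55 × 1,000,000 bytes = 23,594,550,000 bytes
1 TiB = 1,099,511,627,776 bytes
23,594,550,000 / 1,099,511,627,776 = 0.021 TiB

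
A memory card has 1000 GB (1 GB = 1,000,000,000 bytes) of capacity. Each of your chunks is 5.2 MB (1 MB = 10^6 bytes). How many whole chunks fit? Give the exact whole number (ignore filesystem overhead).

192,307

Capacity: 1000 GB = 1,000,000,000,000 bytes
Per item: 5.2 MB = 5,200,000 bytes
⌊1,000,000,000,000 / 5,200,000⌋ = 192,307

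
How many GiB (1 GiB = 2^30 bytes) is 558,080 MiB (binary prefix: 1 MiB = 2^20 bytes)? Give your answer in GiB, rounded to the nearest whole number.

558,080 MiB × 1,048,576 bytes/MiB = 585,189,294,080 bytes
1 GiB = 1,073,741,824 bytes
585,189,294,080 / 1,073,741,824 = 545 GiB

545 GiB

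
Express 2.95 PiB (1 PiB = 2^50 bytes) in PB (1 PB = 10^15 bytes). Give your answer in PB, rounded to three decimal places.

3.321 PB

2.95 PiB = 2.95 × 2^50 bytes = 3,321,404,725,185,740.8 bytes
1 PB = 10^15 bytes = 1,000,000,000,000,000 bytes
3,321,404,725,185,740.8 / 1,000,000,000,000,000 = 3.321 PB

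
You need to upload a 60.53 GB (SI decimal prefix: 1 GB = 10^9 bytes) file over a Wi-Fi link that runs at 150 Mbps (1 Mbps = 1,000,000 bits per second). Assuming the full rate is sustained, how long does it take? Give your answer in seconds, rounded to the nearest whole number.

3,228 seconds

60.53 GB = 60,530,000,000 bytes = 484,240,000,000 bits
150 Mbps = 150,000,000 bits/s
time = 484,240,000,000 / 150,000,000 = 3,228 s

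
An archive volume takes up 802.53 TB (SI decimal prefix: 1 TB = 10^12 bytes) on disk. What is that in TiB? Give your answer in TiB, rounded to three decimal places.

729.897 TiB

802.53 TB = 802.53 × 10^12 bytes = 802,530,000,000,000 bytes
1 TiB = 1,099,511,627,776 bytes
802,530,000,000,000 / 1,099,511,627,776 = 729.897 TiB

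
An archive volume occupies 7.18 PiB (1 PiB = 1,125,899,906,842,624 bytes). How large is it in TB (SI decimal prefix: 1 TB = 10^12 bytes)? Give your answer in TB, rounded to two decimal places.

8,083.96 TB

7.18 PiB = 7.18 × 2^50 bytes = 8,083,961,331,130,040.32 bytes
1 TB = 10^12 bytes = 1,000,000,000,000 bytes
8,083,961,331,130,040.32 / 1,000,000,000,000 = 8,083.96 TB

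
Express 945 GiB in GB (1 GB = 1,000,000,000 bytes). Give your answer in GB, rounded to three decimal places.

945 GiB × 1,073,741,824 bytes/GiB = 1,014,686,023,680 bytes
1 GB = 10^9 bytes = 1,000,000,000 bytes
1,014,686,023,680 / 1,000,000,000 = 1,014.686 GB

1,014.686 GB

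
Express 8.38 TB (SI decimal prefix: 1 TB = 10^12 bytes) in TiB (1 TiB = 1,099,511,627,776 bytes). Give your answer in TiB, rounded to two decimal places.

7.62 TiB

8.38 TB × 1,000,000,000,000 bytes/TB = 8,380,000,000,000 bytes
1 TiB = 2^40 bytes = 1,099,511,627,776 bytes
8,380,000,000,000 / 1,099,511,627,776 = 7.62 TiB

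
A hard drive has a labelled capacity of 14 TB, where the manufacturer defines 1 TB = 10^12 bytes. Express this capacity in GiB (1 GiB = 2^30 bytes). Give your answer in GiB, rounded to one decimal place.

14 TB = 14 × 10^12 bytes = 14,000,000,000,000 bytes
1 GiB = 1,073,741,824 bytes
14,000,000,000,000 / 1,073,741,824 = 13,038.5 GiB

13,038.5 GiB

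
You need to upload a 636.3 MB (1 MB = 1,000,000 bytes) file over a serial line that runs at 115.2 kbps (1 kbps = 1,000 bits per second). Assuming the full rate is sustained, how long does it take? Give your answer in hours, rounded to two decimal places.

636.3 MB = 636,300,000 bytes = 5,090,400,000 bits
115.2 kbps = 115,200 bits/s
time = 5,090,400,000 / 115,200 = 44,187.5000 s
44,187.5000 s / 3600 = 12.27 hours

12.27 hours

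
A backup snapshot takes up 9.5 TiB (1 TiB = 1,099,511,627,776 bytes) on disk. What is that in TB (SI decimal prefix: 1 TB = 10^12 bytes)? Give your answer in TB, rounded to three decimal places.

10.445 TB

9.5 TiB × 1,099,511,627,776 bytes/TiB = 10,445,360,463,872 bytes
1 TB = 10^12 bytes = 1,000,000,000,000 bytes
10,445,360,463,872 / 1,000,000,000,000 = 10.445 TB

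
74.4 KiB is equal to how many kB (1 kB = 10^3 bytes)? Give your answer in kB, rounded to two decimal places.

76.19 kB

74.4 KiB = 74.4 × 2^10 bytes = 76,185.6 bytes
1 kB = 10^3 bytes = 1,000 bytes
76,185.6 / 1,000 = 76.19 kB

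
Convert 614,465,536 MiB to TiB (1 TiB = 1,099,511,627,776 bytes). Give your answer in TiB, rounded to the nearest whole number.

586 TiB

614,465,536 MiB = 614,465,536 × 2^20 bytes = 644,313,813,876,736 bytes
1 TiB = 2^40 bytes = 1,099,511,627,776 bytes
644,313,813,876,736 / 1,099,511,627,776 = 586 TiB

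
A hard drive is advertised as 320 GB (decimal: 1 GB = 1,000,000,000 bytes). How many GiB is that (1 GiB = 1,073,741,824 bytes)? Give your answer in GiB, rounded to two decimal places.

320 GB = 320 × 10^9 bytes = 320,000,000,000 bytes
1 GiB = 2^30 bytes = 1,073,741,824 bytes
320,000,000,000 / 1,073,741,824 = 298.02 GiB

298.02 GiB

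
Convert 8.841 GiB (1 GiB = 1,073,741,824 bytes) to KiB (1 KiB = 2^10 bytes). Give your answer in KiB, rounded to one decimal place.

8.841 GiB = 8.841 × 2^30 bytes = 9,492,951,465.984 bytes
1 KiB = 1,024 bytes
9,492,951,465.984 / 1,024 = 9,270,460.4 KiB

9,270,460.4 KiB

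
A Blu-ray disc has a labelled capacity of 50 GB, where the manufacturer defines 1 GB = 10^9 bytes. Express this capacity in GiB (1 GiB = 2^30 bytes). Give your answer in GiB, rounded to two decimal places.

46.57 GiB

50 GB × 1,000,000,000 bytes/GB = 50,000,000,000 bytes
1 GiB = 2^30 bytes = 1,073,741,824 bytes
50,000,000,000 / 1,073,741,824 = 46.57 GiB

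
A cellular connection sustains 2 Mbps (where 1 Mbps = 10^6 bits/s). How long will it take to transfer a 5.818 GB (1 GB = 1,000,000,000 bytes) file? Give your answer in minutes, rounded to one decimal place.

387.9 minutes

5.818 GB = 5,818,000,000 bytes = 46,544,000,000 bits
2 Mbps = 2,000,000 bits/s
time = 46,544,000,000 / 2,000,000 = 23,272.00 s
23,272.00 s / 60 = 387.9 minutes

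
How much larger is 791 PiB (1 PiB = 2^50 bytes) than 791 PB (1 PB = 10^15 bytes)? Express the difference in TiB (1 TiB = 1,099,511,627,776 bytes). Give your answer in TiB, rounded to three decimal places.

791 PiB = 791 × 1,125,899,906,842,624 = 890,586,826,312,515,584 bytes
791 PB = 791 × 1,000,000,000,000,000 = 791,000,000,000,000,000 bytes
difference = 99,586,826,312,515,584 bytes
99,586,826,312,515,584 / 1,099,511,627,776 = 90,573.691 TiB

90,573.691 TiB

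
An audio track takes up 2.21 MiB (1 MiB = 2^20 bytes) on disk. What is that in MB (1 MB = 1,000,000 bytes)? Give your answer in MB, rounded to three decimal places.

2.21 MiB = 2.21 × 2^20 bytes = 2,317,352.96 bytes
1 MB = 10^6 bytes = 1,000,000 bytes
2,317,352.96 / 1,000,000 = 2.317 MB

2.317 MB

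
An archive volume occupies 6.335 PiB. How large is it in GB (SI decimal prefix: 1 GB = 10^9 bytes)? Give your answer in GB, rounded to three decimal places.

6.335 PiB = 6.335 × 2^50 bytes = 7,132,575,909,848,023.04 bytes
1 GB = 1,000,000,000 bytes
7,132,575,909,848,023.04 / 1,000,000,000 = 7,132,575.910 GB

7,132,575.910 GB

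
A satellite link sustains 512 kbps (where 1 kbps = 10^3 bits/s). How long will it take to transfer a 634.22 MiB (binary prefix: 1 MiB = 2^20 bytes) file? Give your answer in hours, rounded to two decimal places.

2.89 hours

634.22 MiB = 665,027,870.72 bytes = 5,320,222,965.76 bits
512 kbps = 512,000 bits/s
time = 5,320,222,965.76 / 512,000 = 10,391.0605 s
10,391.0605 s / 3600 = 2.89 hours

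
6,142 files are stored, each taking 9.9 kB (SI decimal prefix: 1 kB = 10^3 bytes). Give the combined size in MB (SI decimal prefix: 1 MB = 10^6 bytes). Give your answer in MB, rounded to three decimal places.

Total = 6,142 × 9.9 kB = 60805.8 kB
= 60805.8 × 1,000 bytes = 60,805,800 bytes
1 MB = 1,000,000 bytes
60,805,800 / 1,000,000 = 60.806 MB

60.806 MB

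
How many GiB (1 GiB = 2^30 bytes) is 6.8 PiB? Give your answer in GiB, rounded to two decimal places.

6.8 PiB = 6.8 × 2^50 bytes = 7,656,119,366,529,843.2 bytes
1 GiB = 1,073,741,824 bytes
7,656,119,366,529,843.2 / 1,073,741,824 = 7,130,316.80 GiB

7,130,316.80 GiB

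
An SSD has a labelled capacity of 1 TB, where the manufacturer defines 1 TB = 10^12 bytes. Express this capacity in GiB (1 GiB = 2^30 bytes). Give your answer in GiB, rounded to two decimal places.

1 TB = 1 × 10^12 bytes = 1,000,000,000,000 bytes
1 GiB = 2^30 bytes = 1,073,741,824 bytes
1,000,000,000,000 / 1,073,741,824 = 931.32 GiB

931.32 GiB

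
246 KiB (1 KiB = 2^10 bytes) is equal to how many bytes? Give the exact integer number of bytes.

251,904 bytes

246 × 1,024 = 251,904 bytes  (1 KiB = 2^10 bytes)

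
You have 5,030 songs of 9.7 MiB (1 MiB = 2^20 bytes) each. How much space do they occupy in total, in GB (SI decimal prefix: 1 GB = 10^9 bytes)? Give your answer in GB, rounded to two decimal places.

Total = 5,030 × 9.7 MiB = 48,791 MiB
= 48,791 × 1,048,576 bytes = 51,161,071,616 bytes
1 GB = 1,000,000,000 bytes
51,161,071,616 / 1,000,000,000 = 51.16 GB

51.16 GB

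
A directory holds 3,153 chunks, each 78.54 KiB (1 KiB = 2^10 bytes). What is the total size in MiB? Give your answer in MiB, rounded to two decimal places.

Total = 3,153 × 78.54 KiB = 247636.62 KiB
= 247636.62 × 1,024 bytes = 253,579,898.88 bytes
1 MiB = 1,048,576 bytes
253,579,898.88 / 1,048,576 = 241.83 MiB

241.83 MiB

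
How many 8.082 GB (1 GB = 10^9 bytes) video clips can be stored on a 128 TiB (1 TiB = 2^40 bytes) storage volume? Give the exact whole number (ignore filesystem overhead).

17,413

Capacity: 128 TiB = 140,737,488,355,328 bytes
Per item: 8.082 GB = 8,082,000,000 bytes
⌊140,737,488,355,328 / 8,082,000,000⌋ = 17,413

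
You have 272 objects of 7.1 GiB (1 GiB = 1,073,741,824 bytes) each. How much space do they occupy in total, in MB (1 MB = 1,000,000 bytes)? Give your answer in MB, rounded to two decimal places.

2,073,610.21 MB

Total = 272 × 7.1 GiB = 1931.2 GiB
= 1931.2 × 1,073,741,824 bytes = 2,073,610,210,508.8 bytes
1 MB = 1,000,000 bytes
2,073,610,210,508.8 / 1,000,000 = 2,073,610.21 MB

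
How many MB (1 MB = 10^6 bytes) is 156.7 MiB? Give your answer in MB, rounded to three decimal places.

156.7 MiB = 156.7 × 2^20 bytes = 164,311,859.2 bytes
1 MB = 10^6 bytes = 1,000,000 bytes
164,311,859.2 / 1,000,000 = 164.312 MB

164.312 MB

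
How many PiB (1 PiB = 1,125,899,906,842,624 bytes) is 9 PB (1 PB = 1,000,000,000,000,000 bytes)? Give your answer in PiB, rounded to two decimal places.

9 PB × 1,000,000,000,000,000 bytes/PB = 9,000,000,000,000,000 bytes
1 PiB = 1,125,899,906,842,624 bytes
9,000,000,000,000,000 / 1,125,899,906,842,624 = 7.99 PiB

7.99 PiB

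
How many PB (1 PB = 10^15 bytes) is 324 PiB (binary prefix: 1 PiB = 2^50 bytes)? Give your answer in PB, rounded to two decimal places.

324 PiB = 324 × 2^50 bytes = 364,791,569,817,010,176 bytes
1 PB = 10^15 bytes = 1,000,000,000,000,000 bytes
364,791,569,817,010,176 / 1,000,000,000,000,000 = 364.79 PB

364.79 PB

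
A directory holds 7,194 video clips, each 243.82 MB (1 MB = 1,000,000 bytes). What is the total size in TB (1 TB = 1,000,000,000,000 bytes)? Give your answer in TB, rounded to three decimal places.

1.754 TB

Total = 7,194 × 243.82 MB = 1754041.08 MB
= 1754041.08 × 1,000,000 bytes = 1,754,041,080,000 bytes
1 TB = 1,000,000,000,000 bytes
1,754,041,080,000 / 1,000,000,000,000 = 1.754 TB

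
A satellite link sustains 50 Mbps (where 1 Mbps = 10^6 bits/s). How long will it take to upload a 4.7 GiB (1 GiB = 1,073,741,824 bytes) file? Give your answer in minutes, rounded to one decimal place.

4.7 GiB = 5,046,586,572.8 bytes = 40,372,692,582.4 bits
50 Mbps = 50,000,000 bits/s
time = 40,372,692,582.4 / 50,000,000 = 807.45 s
807.45 s / 60 = 13.5 minutes

13.5 minutes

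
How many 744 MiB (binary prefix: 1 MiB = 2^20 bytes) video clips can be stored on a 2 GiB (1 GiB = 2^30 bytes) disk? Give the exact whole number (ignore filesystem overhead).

Capacity: 2 GiB = 2,147,483,648 bytes
Per item: 744 MiB = 780,140,544 bytes
⌊2,147,483,648 / 780,140,544⌋ = 2

2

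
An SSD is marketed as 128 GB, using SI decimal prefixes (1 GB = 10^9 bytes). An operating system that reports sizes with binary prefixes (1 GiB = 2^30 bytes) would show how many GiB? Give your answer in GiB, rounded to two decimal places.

128 GB × 1,000,000,000 bytes/GB = 128,000,000,000 bytes
1 GiB = 1,073,741,824 bytes
128,000,000,000 / 1,073,741,824 = 119.21 GiB

119.21 GiB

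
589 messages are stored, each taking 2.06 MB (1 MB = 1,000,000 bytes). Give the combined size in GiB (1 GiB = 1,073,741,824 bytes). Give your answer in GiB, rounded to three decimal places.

1.130 GiB

Total = 589 × 2.06 MB = 1213.34 MB
= 1213.34 × 1,000,000 bytes = 1,213,340,000 bytes
1 GiB = 1,073,741,824 bytes
1,213,340,000 / 1,073,741,824 = 1.130 GiB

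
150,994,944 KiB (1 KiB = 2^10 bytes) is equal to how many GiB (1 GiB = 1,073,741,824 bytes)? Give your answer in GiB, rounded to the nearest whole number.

150,994,944 KiB × 1,024 bytes/KiB = 154,618,822,656 bytes
1 GiB = 2^30 bytes = 1,073,741,824 bytes
154,618,822,656 / 1,073,741,824 = 144 GiB

144 GiB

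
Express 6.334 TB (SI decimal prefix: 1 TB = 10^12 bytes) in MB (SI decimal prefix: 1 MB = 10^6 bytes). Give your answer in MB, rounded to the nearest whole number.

6.334 TB × 1,000,000,000,000 bytes/TB = 6,334,000,000,000 bytes
1 MB = 10^6 bytes = 1,000,000 bytes
6,334,000,000,000 / 1,000,000 = 6,334,000 MB

6,334,000 MB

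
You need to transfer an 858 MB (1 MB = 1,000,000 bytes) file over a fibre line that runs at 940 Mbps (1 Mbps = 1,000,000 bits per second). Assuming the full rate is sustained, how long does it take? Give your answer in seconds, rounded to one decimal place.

858 MB = 858,000,000 bytes = 6,864,000,000 bits
940 Mbps = 940,000,000 bits/s
time = 6,864,000,000 / 940,000,000 = 7.3 s

7.3 seconds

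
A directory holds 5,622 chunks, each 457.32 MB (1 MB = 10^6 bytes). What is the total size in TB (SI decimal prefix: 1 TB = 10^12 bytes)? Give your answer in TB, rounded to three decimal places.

Total = 5,622 × 457.32 MB = 2571053.04 MB
= 2571053.04 × 1,000,000 bytes = 2,571,053,040,000 bytes
1 TB = 1,000,000,000,000 bytes
2,571,053,040,000 / 1,000,000,000,000 = 2.571 TB

2.571 TB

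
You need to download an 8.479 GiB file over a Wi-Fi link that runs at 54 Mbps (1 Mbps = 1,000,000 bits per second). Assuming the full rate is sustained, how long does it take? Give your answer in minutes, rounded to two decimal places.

8.479 GiB = 9,104,256,925.696 bytes = 72,834,055,405.568 bits
54 Mbps = 54,000,000 bits/s
time = 72,834,055,405.568 / 54,000,000 = 1,348.779 s
1,348.779 s / 60 = 22.48 minutes

22.48 minutes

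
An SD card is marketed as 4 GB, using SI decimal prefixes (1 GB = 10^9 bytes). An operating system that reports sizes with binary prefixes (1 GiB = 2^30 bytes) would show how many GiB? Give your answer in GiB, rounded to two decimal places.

4 GB = 4 × 10^9 bytes = 4,000,000,000 bytes
1 GiB = 1,073,741,824 bytes
4,000,000,000 / 1,073,741,824 = 3.73 GiB

3.73 GiB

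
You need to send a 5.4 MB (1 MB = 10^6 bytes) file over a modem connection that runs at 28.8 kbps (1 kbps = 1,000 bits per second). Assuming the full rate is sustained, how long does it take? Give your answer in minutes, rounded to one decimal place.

25.0 minutes

5.4 MB = 5,400,000 bytes = 43,200,000 bits
28.8 kbps = 28,800 bits/s
time = 43,200,000 / 28,800 = 1,500.00 s
1,500.00 s / 60 = 25.0 minutes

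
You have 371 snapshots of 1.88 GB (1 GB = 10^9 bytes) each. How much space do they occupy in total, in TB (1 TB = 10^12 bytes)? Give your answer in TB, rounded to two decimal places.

0.70 TB

Total = 371 × 1.88 GB = 697.48 GB
= 697.48 × 1,000,000,000 bytes = 697,480,000,000 bytes
1 TB = 1,000,000,000,000 bytes
697,480,000,000 / 1,000,000,000,000 = 0.70 TB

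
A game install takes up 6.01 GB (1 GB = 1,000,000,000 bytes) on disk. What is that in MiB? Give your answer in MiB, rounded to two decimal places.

6.01 GB = 6.01 × 10^9 bytes = 6,010,000,000 bytes
1 MiB = 1,048,576 bytes
6,010,000,000 / 1,048,576 = 5,731.58 MiB

5,731.58 MiB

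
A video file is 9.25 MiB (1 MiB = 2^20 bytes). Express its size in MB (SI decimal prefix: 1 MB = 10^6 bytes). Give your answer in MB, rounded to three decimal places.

9.25 MiB × 1,048,576 bytes/MiB = 9,699,328 bytes
1 MB = 1,000,000 bytes
9,699,328 / 1,000,000 = 9.699 MB

9.699 MB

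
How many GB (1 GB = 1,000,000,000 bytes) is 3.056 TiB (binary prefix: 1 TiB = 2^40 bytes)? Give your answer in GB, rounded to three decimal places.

3.056 TiB = 3.056 × 2^40 bytes = 3,360,107,534,483.456 bytes
1 GB = 10^9 bytes = 1,000,000,000 bytes
3,360,107,534,483.456 / 1,000,000,000 = 3,360.108 GB

3,360.108 GB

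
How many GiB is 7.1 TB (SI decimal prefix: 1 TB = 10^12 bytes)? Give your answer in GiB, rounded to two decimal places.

7.1 TB = 7.1 × 10^12 bytes = 7,100,000,000,000 bytes
1 GiB = 1,073,741,824 bytes
7,100,000,000,000 / 1,073,741,824 = 6,612.39 GiB

6,612.39 GiB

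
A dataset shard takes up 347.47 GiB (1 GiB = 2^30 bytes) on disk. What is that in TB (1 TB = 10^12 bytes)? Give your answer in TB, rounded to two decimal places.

347.47 GiB = 347.47 × 2^30 bytes = 373,093,071,585.28 bytes
1 TB = 1,000,000,000,000 bytes
373,093,071,585.28 / 1,000,000,000,000 = 0.37 TB

0.37 TB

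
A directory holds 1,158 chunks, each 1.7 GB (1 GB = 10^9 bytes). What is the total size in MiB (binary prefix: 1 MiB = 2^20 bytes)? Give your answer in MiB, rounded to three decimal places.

Total = 1,158 × 1.7 GB = 1968.6 GB
= 1968.6 × 1,000,000,000 bytes = 1,968,600,000,000 bytes
1 MiB = 1,048,576 bytes
1,968,600,000,000 / 1,048,576 = 1,877,403.259 MiB

1,877,403.259 MiB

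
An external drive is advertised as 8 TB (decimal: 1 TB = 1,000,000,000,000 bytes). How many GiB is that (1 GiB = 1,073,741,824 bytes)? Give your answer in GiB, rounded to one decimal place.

7,450.6 GiB

8 TB = 8 × 10^12 bytes = 8,000,000,000,000 bytes
1 GiB = 2^30 bytes = 1,073,741,824 bytes
8,000,000,000,000 / 1,073,741,824 = 7,450.6 GiB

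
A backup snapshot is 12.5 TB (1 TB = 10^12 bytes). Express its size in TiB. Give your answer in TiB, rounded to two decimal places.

12.5 TB = 12.5 × 10^12 bytes = 12,500,000,000,000 bytes
1 TiB = 2^40 bytes = 1,099,511,627,776 bytes
12,500,000,000,000 / 1,099,511,627,776 = 11.37 TiB

11.37 TiB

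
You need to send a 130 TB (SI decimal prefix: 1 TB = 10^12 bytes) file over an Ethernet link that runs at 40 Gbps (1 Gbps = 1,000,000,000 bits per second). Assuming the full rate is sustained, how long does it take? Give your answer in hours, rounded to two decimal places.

7.22 hours

130 TB = 130,000,000,000,000 bytes = 1,040,000,000,000,000 bits
40 Gbps = 40,000,000,000 bits/s
time = 1,040,000,000,000,000 / 40,000,000,000 = 26,000.0000 s
26,000.0000 s / 3600 = 7.22 hours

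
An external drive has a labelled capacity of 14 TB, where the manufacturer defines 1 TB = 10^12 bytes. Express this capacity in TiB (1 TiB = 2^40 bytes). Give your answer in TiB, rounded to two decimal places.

12.73 TiB

14 TB = 14 × 10^12 bytes = 14,000,000,000,000 bytes
1 TiB = 2^40 bytes = 1,099,511,627,776 bytes
14,000,000,000,000 / 1,099,511,627,776 = 12.73 TiB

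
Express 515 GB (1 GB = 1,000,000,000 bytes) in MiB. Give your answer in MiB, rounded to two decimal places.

515 GB = 515 × 10^9 bytes = 515,000,000,000 bytes
1 MiB = 2^20 bytes = 1,048,576 bytes
515,000,000,000 / 1,048,576 = 491,142.27 MiB

491,142.27 MiB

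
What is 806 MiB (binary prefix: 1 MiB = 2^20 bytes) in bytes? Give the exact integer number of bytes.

806 × 1,048,576 = 845,152,256 bytes  (1 MiB = 2^20 bytes)

845,152,256 bytes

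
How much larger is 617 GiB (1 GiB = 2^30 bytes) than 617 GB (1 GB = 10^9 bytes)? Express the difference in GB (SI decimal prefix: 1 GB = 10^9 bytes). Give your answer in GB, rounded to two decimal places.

45.50 GB

617 GiB = 617 × 1,073,741,824 = 662,498,705,408 bytes
617 GB = 617 × 1,000,000,000 = 617,000,000,000 bytes
difference = 45,498,705,408 bytes
45,498,705,408 / 1,000,000,000 = 45.50 GB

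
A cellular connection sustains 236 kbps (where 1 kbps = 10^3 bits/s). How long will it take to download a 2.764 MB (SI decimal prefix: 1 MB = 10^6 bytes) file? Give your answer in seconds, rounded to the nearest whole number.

94 seconds

2.764 MB = 2,764,000 bytes = 22,112,000 bits
236 kbps = 236,000 bits/s
time = 22,112,000 / 236,000 = 94 s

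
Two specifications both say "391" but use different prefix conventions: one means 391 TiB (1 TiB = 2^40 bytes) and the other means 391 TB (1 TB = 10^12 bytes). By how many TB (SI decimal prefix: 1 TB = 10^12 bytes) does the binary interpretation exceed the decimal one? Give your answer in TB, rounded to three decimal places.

38.909 TB

391 TiB = 391 × 1,099,511,627,776 = 429,909,046,460,416 bytes
391 TB = 391 × 1,000,000,000,000 = 391,000,000,000,000 bytes
difference = 38,909,046,460,416 bytes
38,909,046,460,416 / 1,000,000,000,000 = 38.909 TB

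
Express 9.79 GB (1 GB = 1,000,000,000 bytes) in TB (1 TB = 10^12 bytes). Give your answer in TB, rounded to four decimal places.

9.79 GB = 9.79 × 10^9 bytes = 9,790,000,000 bytes
1 TB = 10^12 bytes = 1,000,000,000,000 bytes
9,790,000,000 / 1,000,000,000,000 = 0.0098 TB

0.0098 TB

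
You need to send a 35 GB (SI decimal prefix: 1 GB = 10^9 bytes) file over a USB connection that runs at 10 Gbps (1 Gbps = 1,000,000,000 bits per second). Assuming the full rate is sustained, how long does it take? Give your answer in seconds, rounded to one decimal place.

28.0 seconds

35 GB = 35,000,000,000 bytes = 280,000,000,000 bits
10 Gbps = 10,000,000,000 bits/s
time = 280,000,000,000 / 10,000,000,000 = 28.0 s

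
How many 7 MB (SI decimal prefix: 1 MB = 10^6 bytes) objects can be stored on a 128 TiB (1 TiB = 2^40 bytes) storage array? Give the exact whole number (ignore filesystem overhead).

20,105,355

Capacity: 128 TiB = 140,737,488,355,328 bytes
Per item: 7 MB = 7,000,000 bytes
⌊140,737,488,355,328 / 7,000,000⌋ = 20,105,355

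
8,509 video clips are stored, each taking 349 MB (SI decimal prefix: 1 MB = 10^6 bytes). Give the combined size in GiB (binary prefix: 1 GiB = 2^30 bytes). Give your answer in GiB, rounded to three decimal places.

2,765.694 GiB

Total = 8,509 × 349 MB = 2,969,641 MB
= 2,969,641 × 1,000,000 bytes = 2,969,641,000,000 bytes
1 GiB = 1,073,741,824 bytes
2,969,641,000,000 / 1,073,741,824 = 2,765.694 GiB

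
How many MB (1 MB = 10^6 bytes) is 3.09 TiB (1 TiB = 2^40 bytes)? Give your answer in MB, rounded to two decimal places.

3,397,490.93 MB

3.09 TiB = 3.09 × 2^40 bytes = 3,397,490,929,827.84 bytes
1 MB = 10^6 bytes = 1,000,000 bytes
3,397,490,929,827.84 / 1,000,000 = 3,397,490.93 MB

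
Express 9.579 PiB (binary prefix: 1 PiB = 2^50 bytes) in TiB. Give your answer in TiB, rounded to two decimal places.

9,808.90 TiB

9.579 PiB = 9.579 × 2^50 bytes = 10,784,995,207,645,495.296 bytes
1 TiB = 2^40 bytes = 1,099,511,627,776 bytes
10,784,995,207,645,495.296 / 1,099,511,627,776 = 9,808.90 TiB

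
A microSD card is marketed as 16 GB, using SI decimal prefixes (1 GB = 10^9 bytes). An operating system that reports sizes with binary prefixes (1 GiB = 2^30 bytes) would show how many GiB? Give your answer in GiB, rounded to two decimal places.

14.90 GiB

16 GB = 16 × 10^9 bytes = 16,000,000,000 bytes
1 GiB = 1,073,741,824 bytes
16,000,000,000 / 1,073,741,824 = 14.90 GiB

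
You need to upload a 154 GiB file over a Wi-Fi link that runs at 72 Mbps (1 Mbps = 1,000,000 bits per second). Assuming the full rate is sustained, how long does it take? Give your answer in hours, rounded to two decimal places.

5.10 hours

154 GiB = 165,356,240,896 bytes = 1,322,849,927,168 bits
72 Mbps = 72,000,000 bits/s
time = 1,322,849,927,168 / 72,000,000 = 18,372.9157 s
18,372.9157 s / 3600 = 5.10 hours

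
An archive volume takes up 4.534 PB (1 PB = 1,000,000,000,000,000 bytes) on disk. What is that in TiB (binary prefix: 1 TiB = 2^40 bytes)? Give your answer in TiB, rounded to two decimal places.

4,123.65 TiB

4.534 PB = 4.534 × 10^15 bytes = 4,534,000,000,000,000 bytes
1 TiB = 2^40 bytes = 1,099,511,627,776 bytes
4,534,000,000,000,000 / 1,099,511,627,776 = 4,123.65 TiB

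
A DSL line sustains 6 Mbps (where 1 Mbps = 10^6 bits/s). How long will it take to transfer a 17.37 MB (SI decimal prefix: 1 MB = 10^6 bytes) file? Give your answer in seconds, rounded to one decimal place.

23.2 seconds

17.37 MB = 17,370,000 bytes = 138,960,000 bits
6 Mbps = 6,000,000 bits/s
time = 138,960,000 / 6,000,000 = 23.2 s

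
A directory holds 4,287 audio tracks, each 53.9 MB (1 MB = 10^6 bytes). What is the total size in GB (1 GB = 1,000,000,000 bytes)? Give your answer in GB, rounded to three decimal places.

231.069 GB

Total = 4,287 × 53.9 MB = 231069.3 MB
= 231069.3 × 1,000,000 bytes = 231,069,300,000 bytes
1 GB = 1,000,000,000 bytes
231,069,300,000 / 1,000,000,000 = 231.069 GB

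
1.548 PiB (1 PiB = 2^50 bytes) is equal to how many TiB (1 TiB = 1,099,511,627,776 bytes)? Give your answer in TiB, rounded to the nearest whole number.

1.548 PiB × 1,125,899,906,842,624 bytes/PiB = 1,742,893,055,792,381.952 bytes
1 TiB = 2^40 bytes = 1,099,511,627,776 bytes
1,742,893,055,792,381.952 / 1,099,511,627,776 = 1,585 TiB

1,585 TiB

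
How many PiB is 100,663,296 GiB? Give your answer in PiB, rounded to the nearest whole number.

96 PiB

100,663,296 GiB = 100,663,296 × 2^30 bytes = 108,086,391,056,891,904 bytes
1 PiB = 2^50 bytes = 1,125,899,906,842,624 bytes
108,086,391,056,891,904 / 1,125,899,906,842,624 = 96 PiB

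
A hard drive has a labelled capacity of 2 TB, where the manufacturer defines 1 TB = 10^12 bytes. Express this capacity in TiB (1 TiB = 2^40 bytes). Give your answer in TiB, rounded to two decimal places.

2 TB = 2 × 10^12 bytes = 2,000,000,000,000 bytes
1 TiB = 2^40 bytes = 1,099,511,627,776 bytes
2,000,000,000,000 / 1,099,511,627,776 = 1.82 TiB

1.82 TiB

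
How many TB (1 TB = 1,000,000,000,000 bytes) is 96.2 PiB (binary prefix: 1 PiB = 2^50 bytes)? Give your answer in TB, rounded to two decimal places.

108,311.57 TB

96.2 PiB × 1,125,899,906,842,624 bytes/PiB = 108,311,571,038,260,428.8 bytes
1 TB = 10^12 bytes = 1,000,000,000,000 bytes
108,311,571,038,260,428.8 / 1,000,000,000,000 = 108,311.57 TB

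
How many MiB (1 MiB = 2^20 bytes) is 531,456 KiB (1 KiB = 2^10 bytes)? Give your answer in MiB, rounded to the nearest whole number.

531,456 KiB = 531,456 × 2^10 bytes = 544,210,944 bytes
1 MiB = 2^20 bytes = 1,048,576 bytes
544,210,944 / 1,048,576 = 519 MiB

519 MiB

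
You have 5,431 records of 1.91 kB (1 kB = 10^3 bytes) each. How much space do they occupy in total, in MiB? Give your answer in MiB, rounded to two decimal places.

Total = 5,431 × 1.91 kB = 10373.21 kB
= 10373.21 × 1,000 bytes = 10,373,210 bytes
1 MiB = 1,048,576 bytes
10,373,210 / 1,048,576 = 9.89 MiB

9.89 MiB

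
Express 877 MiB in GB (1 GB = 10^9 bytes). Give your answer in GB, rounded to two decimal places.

877 MiB = 877 × 2^20 bytes = 919,601,152 bytes
1 GB = 1,000,000,000 bytes
919,601,152 / 1,000,000,000 = 0.92 GB

0.92 GB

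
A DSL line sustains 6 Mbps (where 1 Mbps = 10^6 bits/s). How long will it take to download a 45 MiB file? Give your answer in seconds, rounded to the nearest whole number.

63 seconds

45 MiB = 47,185,920 bytes = 377,487,360 bits
6 Mbps = 6,000,000 bits/s
time = 377,487,360 / 6,000,000 = 63 s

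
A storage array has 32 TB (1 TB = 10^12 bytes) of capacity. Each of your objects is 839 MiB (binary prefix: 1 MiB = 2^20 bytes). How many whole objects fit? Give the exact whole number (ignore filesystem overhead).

36,373

Capacity: 32 TB = 32,000,000,000,000 bytes
Per item: 839 MiB = 879,755,264 bytes
⌊32,000,000,000,000 / 879,755,264⌋ = 36,373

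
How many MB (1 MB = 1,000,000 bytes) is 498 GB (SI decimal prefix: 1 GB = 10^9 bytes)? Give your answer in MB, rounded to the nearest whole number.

498 GB = 498 × 10^9 bytes = 498,000,000,000 bytes
1 MB = 1,000,000 bytes
498,000,000,000 / 1,000,000 = 498,000 MB

498,000 MB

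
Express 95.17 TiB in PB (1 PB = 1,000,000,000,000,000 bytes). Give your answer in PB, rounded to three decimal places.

0.105 PB

95.17 TiB = 95.17 × 2^40 bytes = 104,640,521,615,441.92 bytes
1 PB = 1,000,000,000,000,000 bytes
104,640,521,615,441.92 / 1,000,000,000,000,000 = 0.105 PB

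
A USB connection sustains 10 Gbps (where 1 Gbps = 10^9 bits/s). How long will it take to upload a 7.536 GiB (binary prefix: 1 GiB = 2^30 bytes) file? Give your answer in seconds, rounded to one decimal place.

6.5 seconds

7.536 GiB = 8,091,718,385.664 bytes = 64,733,747,085.312 bits
10 Gbps = 10,000,000,000 bits/s
time = 64,733,747,085.312 / 10,000,000,000 = 6.5 s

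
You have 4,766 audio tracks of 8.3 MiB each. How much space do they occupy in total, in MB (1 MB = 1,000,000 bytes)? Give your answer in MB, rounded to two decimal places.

Total = 4,766 × 8.3 MiB = 39557.8 MiB
= 39557.8 × 1,048,576 bytes = 41,479,359,692.8 bytes
1 MB = 1,000,000 bytes
41,479,359,692.8 / 1,000,000 = 41,479.36 MB

41,479.36 MB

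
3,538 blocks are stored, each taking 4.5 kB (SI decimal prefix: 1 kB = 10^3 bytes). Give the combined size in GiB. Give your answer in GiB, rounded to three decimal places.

Total = 3,538 × 4.5 kB = 15,921 kB
= 15,921 × 1,000 bytes = 15,921,000 bytes
1 GiB = 1,073,741,824 bytes
15,921,000 / 1,073,741,824 = 0.015 GiB

0.015 GiB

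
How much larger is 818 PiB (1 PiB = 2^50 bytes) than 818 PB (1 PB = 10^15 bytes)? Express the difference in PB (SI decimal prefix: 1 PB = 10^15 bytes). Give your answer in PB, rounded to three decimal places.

102.986 PB

818 PiB = 818 × 1,125,899,906,842,624 = 920,986,123,797,266,432 bytes
818 PB = 818 × 1,000,000,000,000,000 = 818,000,000,000,000,000 bytes
difference = 102,986,123,797,266,432 bytes
102,986,123,797,266,432 / 1,000,000,000,000,000 = 102.986 PB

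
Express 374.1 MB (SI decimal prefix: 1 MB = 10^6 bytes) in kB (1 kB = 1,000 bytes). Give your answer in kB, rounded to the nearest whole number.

374,100 kB

374.1 MB × 1,000,000 bytes/MB = 374,100,000 bytes
1 kB = 10^3 bytes = 1,000 bytes
374,100,000 / 1,000 = 374,100 kB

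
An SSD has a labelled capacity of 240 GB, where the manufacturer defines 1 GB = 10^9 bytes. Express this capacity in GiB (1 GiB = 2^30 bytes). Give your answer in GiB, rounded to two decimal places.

223.52 GiB

240 GB = 240 × 10^9 bytes = 240,000,000,000 bytes
1 GiB = 2^30 bytes = 1,073,741,824 bytes
240,000,000,000 / 1,073,741,824 = 223.52 GiB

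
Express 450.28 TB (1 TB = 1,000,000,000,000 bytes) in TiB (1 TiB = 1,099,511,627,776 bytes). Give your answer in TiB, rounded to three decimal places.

409.527 TiB

450.28 TB = 450.28 × 10^12 bytes = 450,280,000,000,000 bytes
1 TiB = 2^40 bytes = 1,099,511,627,776 bytes
450,280,000,000,000 / 1,099,511,627,776 = 409.527 TiB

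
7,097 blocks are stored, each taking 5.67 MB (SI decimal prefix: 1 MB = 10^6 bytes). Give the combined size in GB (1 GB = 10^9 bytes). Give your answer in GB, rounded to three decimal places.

Total = 7,097 × 5.67 MB = 40239.99 MB
= 40239.99 × 1,000,000 bytes = 40,239,990,000 bytes
1 GB = 1,000,000,000 bytes
40,239,990,000 / 1,000,000,000 = 40.240 GB

40.240 GB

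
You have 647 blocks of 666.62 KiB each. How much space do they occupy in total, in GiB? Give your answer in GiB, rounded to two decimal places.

Total = 647 × 666.62 KiB = 431303.14 KiB
= 431303.14 × 1,024 bytes = 441,654,415.36 bytes
1 GiB = 1,073,741,824 bytes
441,654,415.36 / 1,073,741,824 = 0.41 GiB

0.41 GiB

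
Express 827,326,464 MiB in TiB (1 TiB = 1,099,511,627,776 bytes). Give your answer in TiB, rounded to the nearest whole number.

789 TiB

827,326,464 MiB = 827,326,464 × 2^20 bytes = 867,514,674,315,264 bytes
1 TiB = 2^40 bytes = 1,099,511,627,776 bytes
867,514,674,315,264 / 1,099,511,627,776 = 789 TiB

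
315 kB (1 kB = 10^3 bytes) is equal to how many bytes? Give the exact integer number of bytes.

315 × 1,000 = 315,000 bytes

315,000 bytes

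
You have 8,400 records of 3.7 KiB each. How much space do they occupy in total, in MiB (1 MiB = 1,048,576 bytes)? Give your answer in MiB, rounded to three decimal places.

Total = 8,400 × 3.7 KiB = 31,080 KiB
= 31,080 × 1,024 bytes = 31,825,920 bytes
1 MiB = 1,048,576 bytes
31,825,920 / 1,048,576 = 30.352 MiB

30.352 MiB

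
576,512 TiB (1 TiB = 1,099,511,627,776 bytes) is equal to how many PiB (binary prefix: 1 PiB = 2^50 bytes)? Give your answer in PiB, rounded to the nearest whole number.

563 PiB

576,512 TiB × 1,099,511,627,776 bytes/TiB = 633,881,647,552,397,312 bytes
1 PiB = 1,125,899,906,842,624 bytes
633,881,647,552,397,312 / 1,125,899,906,842,624 = 563 PiB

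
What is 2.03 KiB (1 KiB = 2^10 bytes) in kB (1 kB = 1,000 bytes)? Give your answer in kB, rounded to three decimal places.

2.03 KiB × 1,024 bytes/KiB = 2,078.72 bytes
1 kB = 1,000 bytes
2,078.72 / 1,000 = 2.079 kB

2.079 kB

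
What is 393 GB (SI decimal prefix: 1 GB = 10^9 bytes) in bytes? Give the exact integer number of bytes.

393,000,000,000 bytes

393 × 1,000,000,000 = 393,000,000,000 bytes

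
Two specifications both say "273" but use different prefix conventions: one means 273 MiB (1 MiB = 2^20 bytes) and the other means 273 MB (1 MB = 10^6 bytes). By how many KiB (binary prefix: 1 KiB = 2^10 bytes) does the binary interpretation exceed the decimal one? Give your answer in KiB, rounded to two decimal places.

273 MiB = 273 × 1,048,576 = 286,261,248 bytes
273 MB = 273 × 1,000,000 = 273,000,000 bytes
difference = 13,261,248 bytes
13,261,248 / 1,024 = 12,950.44 KiB

12,950.44 KiB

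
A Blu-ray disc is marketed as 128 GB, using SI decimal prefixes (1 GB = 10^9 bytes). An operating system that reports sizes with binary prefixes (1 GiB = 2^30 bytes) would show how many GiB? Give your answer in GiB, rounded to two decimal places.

119.21 GiB

128 GB = 128 × 10^9 bytes = 128,000,000,000 bytes
1 GiB = 2^30 bytes = 1,073,741,824 bytes
128,000,000,000 / 1,073,741,824 = 119.21 GiB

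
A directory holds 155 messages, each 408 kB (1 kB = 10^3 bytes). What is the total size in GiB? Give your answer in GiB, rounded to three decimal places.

Total = 155 × 408 kB = 63,240 kB
= 63,240 × 1,000 bytes = 63,240,000 bytes
1 GiB = 1,073,741,824 bytes
63,240,000 / 1,073,741,824 = 0.059 GiB

0.059 GiB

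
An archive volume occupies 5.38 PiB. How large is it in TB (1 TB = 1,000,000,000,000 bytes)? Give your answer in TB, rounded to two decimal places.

6,057.34 TB

5.38 PiB × 1,125,899,906,842,624 bytes/PiB = 6,057,341,498,813,317.12 bytes
1 TB = 10^12 bytes = 1,000,000,000,000 bytes
6,057,341,498,813,317.12 / 1,000,000,000,000 = 6,057.34 TB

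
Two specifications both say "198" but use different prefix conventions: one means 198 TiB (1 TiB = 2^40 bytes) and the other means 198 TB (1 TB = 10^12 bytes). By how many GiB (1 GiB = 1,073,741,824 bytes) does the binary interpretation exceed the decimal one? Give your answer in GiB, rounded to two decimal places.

18,350.13 GiB

198 TiB = 198 × 1,099,511,627,776 = 217,703,302,299,648 bytes
198 TB = 198 × 1,000,000,000,000 = 198,000,000,000,000 bytes
difference = 19,703,302,299,648 bytes
19,703,302,299,648 / 1,073,741,824 = 18,350.13 GiB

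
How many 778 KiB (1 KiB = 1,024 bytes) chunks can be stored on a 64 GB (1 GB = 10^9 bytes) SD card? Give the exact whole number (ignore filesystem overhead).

Capacity: 64 GB = 64,000,000,000 bytes
Per item: 778 KiB = 796,672 bytes
⌊64,000,000,000 / 796,672⌋ = 80,334

80,334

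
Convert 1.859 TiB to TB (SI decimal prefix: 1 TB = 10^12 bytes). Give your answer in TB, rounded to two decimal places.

1.859 TiB = 1.859 × 2^40 bytes = 2,043,992,116,035.584 bytes
1 TB = 1,000,000,000,000 bytes
2,043,992,116,035.584 / 1,000,000,000,000 = 2.04 TB

2.04 TB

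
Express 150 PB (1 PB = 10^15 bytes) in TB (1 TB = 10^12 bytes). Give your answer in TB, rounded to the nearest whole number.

150 PB = 150 × 10^15 bytes = 150,000,000,000,000,000 bytes
1 TB = 10^12 bytes = 1,000,000,000,000 bytes
150,000,000,000,000,000 / 1,000,000,000,000 = 150,000 TB

150,000 TB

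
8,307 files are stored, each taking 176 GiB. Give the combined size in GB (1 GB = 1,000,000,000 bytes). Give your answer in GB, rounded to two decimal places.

1,569,844.91 GB

Total = 8,307 × 176 GiB = 1,462,032 GiB
= 1,462,032 × 1,073,741,824 bytes = 1,569,844,906,426,368 bytes
1 GB = 1,000,000,000 bytes
1,569,844,906,426,368 / 1,000,000,000 = 1,569,844.91 GB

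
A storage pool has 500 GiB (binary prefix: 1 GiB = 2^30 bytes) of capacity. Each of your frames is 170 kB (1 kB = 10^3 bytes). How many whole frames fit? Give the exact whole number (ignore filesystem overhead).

3,158,064

Capacity: 500 GiB = 536,870,912,000 bytes
Per item: 170 kB = 170,000 bytes
⌊536,870,912,000 / 170,000⌋ = 3,158,064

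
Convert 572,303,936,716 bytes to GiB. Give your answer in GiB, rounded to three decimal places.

533.000 GiB

572,303,936,716 bytes given.
1 GiB = 1,073,741,824 bytes
572,303,936,716 / 1,073,741,824 = 533.000 GiB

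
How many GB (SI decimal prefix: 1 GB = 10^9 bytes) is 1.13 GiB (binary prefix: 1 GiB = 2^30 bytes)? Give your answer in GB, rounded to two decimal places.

1.13 GiB × 1,073,741,824 bytes/GiB = 1,213,328,261.12 bytes
1 GB = 10^9 bytes = 1,000,000,000 bytes
1,213,328,261.12 / 1,000,000,000 = 1.21 GB

1.21 GB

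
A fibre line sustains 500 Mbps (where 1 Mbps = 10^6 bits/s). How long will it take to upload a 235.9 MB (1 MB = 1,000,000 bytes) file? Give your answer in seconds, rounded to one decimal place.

235.9 MB = 235,900,000 bytes = 1,887,200,000 bits
500 Mbps = 500,000,000 bits/s
time = 1,887,200,000 / 500,000,000 = 3.8 s

3.8 seconds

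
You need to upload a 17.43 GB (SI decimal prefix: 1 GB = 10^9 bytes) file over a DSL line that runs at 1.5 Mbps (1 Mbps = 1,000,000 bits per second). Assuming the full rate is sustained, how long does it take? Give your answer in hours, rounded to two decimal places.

25.82 hours

17.43 GB = 17,430,000,000 bytes = 139,440,000,000 bits
1.5 Mbps = 1,500,000 bits/s
time = 139,440,000,000 / 1,500,000 = 92,960.0000 s
92,960.0000 s / 3600 = 25.82 hours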